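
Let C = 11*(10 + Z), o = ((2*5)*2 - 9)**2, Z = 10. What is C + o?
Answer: 341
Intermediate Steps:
o = 121 (o = (10*2 - 9)**2 = (20 - 9)**2 = 11**2 = 121)
C = 220 (C = 11*(10 + 10) = 11*20 = 220)
C + o = 220 + 121 = 341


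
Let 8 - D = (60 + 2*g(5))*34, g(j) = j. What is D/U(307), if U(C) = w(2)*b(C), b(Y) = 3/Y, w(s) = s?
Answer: -364102/3 ≈ -1.2137e+5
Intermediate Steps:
U(C) = 6/C (U(C) = 2*(3/C) = 6/C)
D = -2372 (D = 8 - (60 + 2*5)*34 = 8 - (60 + 10)*34 = 8 - 70*34 = 8 - 1*2380 = 8 - 2380 = -2372)
D/U(307) = -2372/(6/307) = -2372/(6*(1/307)) = -2372/6/307 = -2372*307/6 = -364102/3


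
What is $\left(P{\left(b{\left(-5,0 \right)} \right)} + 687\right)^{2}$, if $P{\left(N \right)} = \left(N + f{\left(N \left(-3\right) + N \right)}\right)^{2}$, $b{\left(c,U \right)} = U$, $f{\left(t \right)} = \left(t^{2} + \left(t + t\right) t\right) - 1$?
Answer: $473344$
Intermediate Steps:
$f{\left(t \right)} = -1 + 3 t^{2}$ ($f{\left(t \right)} = \left(t^{2} + 2 t t\right) - 1 = \left(t^{2} + 2 t^{2}\right) - 1 = 3 t^{2} - 1 = -1 + 3 t^{2}$)
$P{\left(N \right)} = \left(-1 + N + 12 N^{2}\right)^{2}$ ($P{\left(N \right)} = \left(N + \left(-1 + 3 \left(N \left(-3\right) + N\right)^{2}\right)\right)^{2} = \left(N + \left(-1 + 3 \left(- 3 N + N\right)^{2}\right)\right)^{2} = \left(N + \left(-1 + 3 \left(- 2 N\right)^{2}\right)\right)^{2} = \left(N + \left(-1 + 3 \cdot 4 N^{2}\right)\right)^{2} = \left(N + \left(-1 + 12 N^{2}\right)\right)^{2} = \left(-1 + N + 12 N^{2}\right)^{2}$)
$\left(P{\left(b{\left(-5,0 \right)} \right)} + 687\right)^{2} = \left(\left(-1 + 0 + 12 \cdot 0^{2}\right)^{2} + 687\right)^{2} = \left(\left(-1 + 0 + 12 \cdot 0\right)^{2} + 687\right)^{2} = \left(\left(-1 + 0 + 0\right)^{2} + 687\right)^{2} = \left(\left(-1\right)^{2} + 687\right)^{2} = \left(1 + 687\right)^{2} = 688^{2} = 473344$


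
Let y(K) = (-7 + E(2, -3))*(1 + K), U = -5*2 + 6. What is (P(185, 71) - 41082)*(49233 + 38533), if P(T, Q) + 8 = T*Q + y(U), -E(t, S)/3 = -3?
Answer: -2454025126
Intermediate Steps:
E(t, S) = 9 (E(t, S) = -3*(-3) = 9)
U = -4 (U = -10 + 6 = -4)
y(K) = 2 + 2*K (y(K) = (-7 + 9)*(1 + K) = 2*(1 + K) = 2 + 2*K)
P(T, Q) = -14 + Q*T (P(T, Q) = -8 + (T*Q + (2 + 2*(-4))) = -8 + (Q*T + (2 - 8)) = -8 + (Q*T - 6) = -8 + (-6 + Q*T) = -14 + Q*T)
(P(185, 71) - 41082)*(49233 + 38533) = ((-14 + 71*185) - 41082)*(49233 + 38533) = ((-14 + 13135) - 41082)*87766 = (13121 - 41082)*87766 = -27961*87766 = -2454025126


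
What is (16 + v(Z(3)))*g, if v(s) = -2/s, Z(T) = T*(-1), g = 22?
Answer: 1100/3 ≈ 366.67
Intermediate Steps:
Z(T) = -T
(16 + v(Z(3)))*g = (16 - 2/((-1*3)))*22 = (16 - 2/(-3))*22 = (16 - 2*(-⅓))*22 = (16 + ⅔)*22 = (50/3)*22 = 1100/3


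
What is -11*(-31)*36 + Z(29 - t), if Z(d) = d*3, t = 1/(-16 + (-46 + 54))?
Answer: 98907/8 ≈ 12363.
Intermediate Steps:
t = -1/8 (t = 1/(-16 + 8) = 1/(-8) = -1/8 ≈ -0.12500)
Z(d) = 3*d
-11*(-31)*36 + Z(29 - t) = -11*(-31)*36 + 3*(29 - 1*(-1/8)) = 341*36 + 3*(29 + 1/8) = 12276 + 3*(233/8) = 12276 + 699/8 = 98907/8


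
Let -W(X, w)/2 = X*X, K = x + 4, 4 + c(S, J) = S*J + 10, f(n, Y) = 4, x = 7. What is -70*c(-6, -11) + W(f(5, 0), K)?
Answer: -5072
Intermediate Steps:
c(S, J) = 6 + J*S (c(S, J) = -4 + (S*J + 10) = -4 + (J*S + 10) = -4 + (10 + J*S) = 6 + J*S)
K = 11 (K = 7 + 4 = 11)
W(X, w) = -2*X**2 (W(X, w) = -2*X*X = -2*X**2)
-70*c(-6, -11) + W(f(5, 0), K) = -70*(6 - 11*(-6)) - 2*4**2 = -70*(6 + 66) - 2*16 = -70*72 - 32 = -5040 - 32 = -5072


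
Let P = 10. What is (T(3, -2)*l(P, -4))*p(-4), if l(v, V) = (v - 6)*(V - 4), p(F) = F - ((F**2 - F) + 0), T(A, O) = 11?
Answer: 8448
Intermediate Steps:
p(F) = -F**2 + 2*F (p(F) = F - (F**2 - F) = F + (F - F**2) = -F**2 + 2*F)
l(v, V) = (-6 + v)*(-4 + V)
(T(3, -2)*l(P, -4))*p(-4) = (11*(24 - 6*(-4) - 4*10 - 4*10))*(-4*(2 - 1*(-4))) = (11*(24 + 24 - 40 - 40))*(-4*(2 + 4)) = (11*(-32))*(-4*6) = -352*(-24) = 8448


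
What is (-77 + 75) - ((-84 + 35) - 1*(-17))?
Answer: 30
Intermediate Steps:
(-77 + 75) - ((-84 + 35) - 1*(-17)) = -2 - (-49 + 17) = -2 - 1*(-32) = -2 + 32 = 30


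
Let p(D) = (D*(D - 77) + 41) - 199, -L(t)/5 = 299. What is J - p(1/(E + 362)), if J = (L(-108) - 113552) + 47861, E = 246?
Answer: -24777791777/369664 ≈ -67028.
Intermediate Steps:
L(t) = -1495 (L(t) = -5*299 = -1495)
J = -67186 (J = (-1495 - 113552) + 47861 = -115047 + 47861 = -67186)
p(D) = -158 + D*(-77 + D) (p(D) = (D*(-77 + D) + 41) - 199 = (41 + D*(-77 + D)) - 199 = -158 + D*(-77 + D))
J - p(1/(E + 362)) = -67186 - (-158 + (1/(246 + 362))**2 - 77/(246 + 362)) = -67186 - (-158 + (1/608)**2 - 77/608) = -67186 - (-158 + (1/608)**2 - 77*1/608) = -67186 - (-158 + 1/369664 - 77/608) = -67186 - 1*(-58453727/369664) = -67186 + 58453727/369664 = -24777791777/369664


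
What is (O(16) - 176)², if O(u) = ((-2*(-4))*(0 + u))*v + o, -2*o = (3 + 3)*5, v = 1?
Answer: 3969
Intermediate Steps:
o = -15 (o = -(3 + 3)*5/2 = -3*5 = -½*30 = -15)
O(u) = -15 + 8*u (O(u) = ((-2*(-4))*(0 + u))*1 - 15 = (8*u)*1 - 15 = 8*u - 15 = -15 + 8*u)
(O(16) - 176)² = ((-15 + 8*16) - 176)² = ((-15 + 128) - 176)² = (113 - 176)² = (-63)² = 3969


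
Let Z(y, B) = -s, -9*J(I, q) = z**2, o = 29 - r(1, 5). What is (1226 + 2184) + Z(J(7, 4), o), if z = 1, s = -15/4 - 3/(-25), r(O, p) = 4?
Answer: 341363/100 ≈ 3413.6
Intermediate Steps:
s = -363/100 (s = -15*1/4 - 3*(-1/25) = -15/4 + 3/25 = -363/100 ≈ -3.6300)
o = 25 (o = 29 - 1*4 = 29 - 4 = 25)
J(I, q) = -1/9 (J(I, q) = -1/9*1**2 = -1/9*1 = -1/9)
Z(y, B) = 363/100 (Z(y, B) = -1*(-363/100) = 363/100)
(1226 + 2184) + Z(J(7, 4), o) = (1226 + 2184) + 363/100 = 3410 + 363/100 = 341363/100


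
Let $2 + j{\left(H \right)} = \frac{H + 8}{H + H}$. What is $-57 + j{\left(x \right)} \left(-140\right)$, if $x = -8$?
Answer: $223$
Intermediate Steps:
$j{\left(H \right)} = -2 + \frac{8 + H}{2 H}$ ($j{\left(H \right)} = -2 + \frac{H + 8}{H + H} = -2 + \frac{8 + H}{2 H}$)
$-57 + j{\left(x \right)} \left(-140\right) = -57 + \left(- \frac{3}{2} + \frac{4}{-8}\right) \left(-140\right) = -57 + \left(- \frac{3}{2} + 4 \left(- \frac{1}{8}\right)\right) \left(-140\right) = -57 + \left(- \frac{3}{2} - \frac{1}{2}\right) \left(-140\right) = -57 - -280 = -57 + 280 = 223$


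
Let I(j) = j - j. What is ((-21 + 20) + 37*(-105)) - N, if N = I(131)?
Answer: -3886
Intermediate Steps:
I(j) = 0
N = 0
((-21 + 20) + 37*(-105)) - N = ((-21 + 20) + 37*(-105)) - 1*0 = (-1 - 3885) + 0 = -3886 + 0 = -3886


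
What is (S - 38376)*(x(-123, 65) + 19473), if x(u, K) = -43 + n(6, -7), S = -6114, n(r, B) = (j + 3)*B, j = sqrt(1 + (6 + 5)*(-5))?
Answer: -863506410 + 934290*I*sqrt(6) ≈ -8.6351e+8 + 2.2885e+6*I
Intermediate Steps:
j = 3*I*sqrt(6) (j = sqrt(1 + 11*(-5)) = sqrt(1 - 55) = sqrt(-54) = 3*I*sqrt(6) ≈ 7.3485*I)
n(r, B) = B*(3 + 3*I*sqrt(6)) (n(r, B) = (3*I*sqrt(6) + 3)*B = (3 + 3*I*sqrt(6))*B = B*(3 + 3*I*sqrt(6)))
x(u, K) = -64 - 21*I*sqrt(6) (x(u, K) = -43 + 3*(-7)*(1 + I*sqrt(6)) = -43 + (-21 - 21*I*sqrt(6)) = -64 - 21*I*sqrt(6))
(S - 38376)*(x(-123, 65) + 19473) = (-6114 - 38376)*((-64 - 21*I*sqrt(6)) + 19473) = -44490*(19409 - 21*I*sqrt(6)) = -863506410 + 934290*I*sqrt(6)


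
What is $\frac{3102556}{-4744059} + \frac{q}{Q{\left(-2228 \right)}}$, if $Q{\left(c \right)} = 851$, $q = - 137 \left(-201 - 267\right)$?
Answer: $\frac{301529811688}{4037194209} \approx 74.688$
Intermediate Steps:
$q = 64116$ ($q = \left(-137\right) \left(-468\right) = 64116$)
$\frac{3102556}{-4744059} + \frac{q}{Q{\left(-2228 \right)}} = \frac{3102556}{-4744059} + \frac{64116}{851} = 3102556 \left(- \frac{1}{4744059}\right) + 64116 \cdot \frac{1}{851} = - \frac{3102556}{4744059} + \frac{64116}{851} = \frac{301529811688}{4037194209}$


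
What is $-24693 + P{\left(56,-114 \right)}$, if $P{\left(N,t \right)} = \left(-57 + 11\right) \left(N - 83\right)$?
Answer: $-23451$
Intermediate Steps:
$P{\left(N,t \right)} = 3818 - 46 N$ ($P{\left(N,t \right)} = - 46 \left(-83 + N\right) = 3818 - 46 N$)
$-24693 + P{\left(56,-114 \right)} = -24693 + \left(3818 - 2576\right) = -24693 + 1242 = -23451$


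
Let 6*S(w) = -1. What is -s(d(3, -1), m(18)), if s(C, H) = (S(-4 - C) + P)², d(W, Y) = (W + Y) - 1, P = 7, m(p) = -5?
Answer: -1681/36 ≈ -46.694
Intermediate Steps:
S(w) = -⅙ (S(w) = (⅙)*(-1) = -⅙)
d(W, Y) = -1 + W + Y
s(C, H) = 1681/36 (s(C, H) = (-⅙ + 7)² = (41/6)² = 1681/36)
-s(d(3, -1), m(18)) = -1*1681/36 = -1681/36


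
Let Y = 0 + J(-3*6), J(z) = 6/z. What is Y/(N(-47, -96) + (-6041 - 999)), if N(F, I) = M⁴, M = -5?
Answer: 1/19245 ≈ 5.1962e-5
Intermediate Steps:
N(F, I) = 625 (N(F, I) = (-5)⁴ = 625)
Y = -⅓ (Y = 0 + 6/((-3*6)) = 0 + 6/(-18) = 0 + 6*(-1/18) = 0 - ⅓ = -⅓ ≈ -0.33333)
Y/(N(-47, -96) + (-6041 - 999)) = -1/(3*(625 + (-6041 - 999))) = -1/(3*(625 - 7040)) = -⅓/(-6415) = -⅓*(-1/6415) = 1/19245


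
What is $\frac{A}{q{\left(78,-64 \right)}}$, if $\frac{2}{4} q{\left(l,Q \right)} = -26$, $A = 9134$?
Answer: $- \frac{4567}{26} \approx -175.65$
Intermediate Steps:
$q{\left(l,Q \right)} = -52$ ($q{\left(l,Q \right)} = 2 \left(-26\right) = -52$)
$\frac{A}{q{\left(78,-64 \right)}} = \frac{9134}{-52} = 9134 \left(- \frac{1}{52}\right) = - \frac{4567}{26}$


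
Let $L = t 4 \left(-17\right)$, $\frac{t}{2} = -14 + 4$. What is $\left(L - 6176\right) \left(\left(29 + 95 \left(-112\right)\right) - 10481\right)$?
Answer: $101579072$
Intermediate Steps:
$t = -20$ ($t = 2 \left(-14 + 4\right) = 2 \left(-10\right) = -20$)
$L = 1360$ ($L = \left(-20\right) 4 \left(-17\right) = \left(-80\right) \left(-17\right) = 1360$)
$\left(L - 6176\right) \left(\left(29 + 95 \left(-112\right)\right) - 10481\right) = \left(1360 - 6176\right) \left(\left(29 + 95 \left(-112\right)\right) - 10481\right) = - 4816 \left(\left(29 - 10640\right) - 10481\right) = - 4816 \left(-10611 - 10481\right) = \left(-4816\right) \left(-21092\right) = 101579072$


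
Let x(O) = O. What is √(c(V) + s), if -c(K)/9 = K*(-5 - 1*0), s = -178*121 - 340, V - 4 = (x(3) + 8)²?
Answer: I*√16253 ≈ 127.49*I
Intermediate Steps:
V = 125 (V = 4 + (3 + 8)² = 4 + 11² = 4 + 121 = 125)
s = -21878 (s = -21538 - 340 = -21878)
c(K) = 45*K (c(K) = -9*K*(-5 - 1*0) = -9*K*(-5 + 0) = -9*K*(-5) = -(-45)*K = 45*K)
√(c(V) + s) = √(45*125 - 21878) = √(5625 - 21878) = √(-16253) = I*√16253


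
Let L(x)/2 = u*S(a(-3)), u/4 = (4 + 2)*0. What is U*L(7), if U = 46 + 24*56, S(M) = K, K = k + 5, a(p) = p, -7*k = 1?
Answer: 0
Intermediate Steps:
k = -1/7 (k = -1/7*1 = -1/7 ≈ -0.14286)
K = 34/7 (K = -1/7 + 5 = 34/7 ≈ 4.8571)
S(M) = 34/7
u = 0 (u = 4*((4 + 2)*0) = 4*(6*0) = 4*0 = 0)
U = 1390 (U = 46 + 1344 = 1390)
L(x) = 0 (L(x) = 2*(0*(34/7)) = 2*0 = 0)
U*L(7) = 1390*0 = 0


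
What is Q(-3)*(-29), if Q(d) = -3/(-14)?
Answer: -87/14 ≈ -6.2143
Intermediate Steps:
Q(d) = 3/14 (Q(d) = -3*(-1/14) = 3/14)
Q(-3)*(-29) = (3/14)*(-29) = -87/14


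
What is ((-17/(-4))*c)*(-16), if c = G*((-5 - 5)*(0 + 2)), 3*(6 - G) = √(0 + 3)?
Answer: 8160 - 1360*√3/3 ≈ 7374.8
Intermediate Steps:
G = 6 - √3/3 (G = 6 - √(0 + 3)/3 = 6 - √3/3 ≈ 5.4227)
c = -120 + 20*√3/3 (c = (6 - √3/3)*((-5 - 5)*(0 + 2)) = (6 - √3/3)*(-10*2) = (6 - √3/3)*(-20) = -120 + 20*√3/3 ≈ -108.45)
((-17/(-4))*c)*(-16) = ((-17/(-4))*(-120 + 20*√3/3))*(-16) = ((-17*(-¼))*(-120 + 20*√3/3))*(-16) = (17*(-120 + 20*√3/3)/4)*(-16) = (-510 + 85*√3/3)*(-16) = 8160 - 1360*√3/3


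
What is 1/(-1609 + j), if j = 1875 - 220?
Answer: 1/46 ≈ 0.021739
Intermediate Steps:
j = 1655
1/(-1609 + j) = 1/(-1609 + 1655) = 1/46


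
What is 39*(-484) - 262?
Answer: -19138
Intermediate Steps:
39*(-484) - 262 = -18876 - 262 = -19138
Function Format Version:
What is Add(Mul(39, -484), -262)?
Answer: -19138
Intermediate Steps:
Add(Mul(39, -484), -262) = Add(-18876, -262) = -19138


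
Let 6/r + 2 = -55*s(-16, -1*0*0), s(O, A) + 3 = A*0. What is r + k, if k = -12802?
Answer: -2086720/163 ≈ -12802.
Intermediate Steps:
s(O, A) = -3 (s(O, A) = -3 + A*0 = -3 + 0 = -3)
r = 6/163 (r = 6/(-2 - 55*(-3)) = 6/(-2 + 165) = 6/163 ≈ 0.036810)
r + k = 6/163 - 12802 = -2086720/163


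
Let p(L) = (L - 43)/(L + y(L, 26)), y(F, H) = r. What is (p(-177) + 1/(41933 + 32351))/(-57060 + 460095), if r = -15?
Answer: 1021417/359268623280 ≈ 2.8430e-6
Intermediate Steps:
y(F, H) = -15
p(L) = (-43 + L)/(-15 + L) (p(L) = (L - 43)/(L - 15) = (-43 + L)/(-15 + L))
(p(-177) + 1/(41933 + 32351))/(-57060 + 460095) = ((-43 - 177)/(-15 - 177) + 1/(41933 + 32351))/(-57060 + 460095) = (-220/(-192) + 1/74284)/403035 = (-1/192*(-220) + 1/74284)*(1/403035) = (55/48 + 1/74284)*(1/403035) = (1021417/891408)*(1/403035) = 1021417/359268623280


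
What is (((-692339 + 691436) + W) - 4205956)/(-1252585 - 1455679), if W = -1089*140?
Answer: 4359319/2708264 ≈ 1.6096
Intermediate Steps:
W = -152460
(((-692339 + 691436) + W) - 4205956)/(-1252585 - 1455679) = (((-692339 + 691436) - 152460) - 4205956)/(-1252585 - 1455679) = ((-903 - 152460) - 4205956)/(-2708264) = (-153363 - 4205956)*(-1/2708264) = -4359319*(-1/2708264) = 4359319/2708264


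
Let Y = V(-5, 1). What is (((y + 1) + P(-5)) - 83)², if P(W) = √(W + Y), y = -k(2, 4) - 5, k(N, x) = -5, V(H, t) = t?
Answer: 6720 - 328*I ≈ 6720.0 - 328.0*I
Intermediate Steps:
Y = 1
y = 0 (y = -1*(-5) - 5 = 5 - 5 = 0)
P(W) = √(1 + W) (P(W) = √(W + 1) = √(1 + W))
(((y + 1) + P(-5)) - 83)² = (((0 + 1) + √(1 - 5)) - 83)² = ((1 + √(-4)) - 83)² = ((1 + 2*I) - 83)² = (-82 + 2*I)²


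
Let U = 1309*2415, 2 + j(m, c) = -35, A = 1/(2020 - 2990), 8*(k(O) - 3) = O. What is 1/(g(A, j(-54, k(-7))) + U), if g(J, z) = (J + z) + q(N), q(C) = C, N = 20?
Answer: 970/3066381459 ≈ 3.1633e-7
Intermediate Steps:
k(O) = 3 + O/8
A = -1/970 (A = 1/(-970) = -1/970 ≈ -0.0010309)
j(m, c) = -37 (j(m, c) = -2 - 35 = -37)
g(J, z) = 20 + J + z (g(J, z) = (J + z) + 20 = 20 + J + z)
U = 3161235
1/(g(A, j(-54, k(-7))) + U) = 1/((20 - 1/970 - 37) + 3161235) = 1/(-16491/970 + 3161235) = 1/(3066381459/970) = 970/3066381459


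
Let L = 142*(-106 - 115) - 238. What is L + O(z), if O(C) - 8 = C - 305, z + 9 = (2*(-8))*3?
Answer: -31974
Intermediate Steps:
z = -57 (z = -9 + (2*(-8))*3 = -9 - 16*3 = -9 - 48 = -57)
O(C) = -297 + C (O(C) = 8 + (C - 305) = 8 + (-305 + C) = -297 + C)
L = -31620 (L = 142*(-221) - 238 = -31382 - 238 = -31620)
L + O(z) = -31620 + (-297 - 57) = -31620 - 354 = -31974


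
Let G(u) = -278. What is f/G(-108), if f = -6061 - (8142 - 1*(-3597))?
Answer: 8900/139 ≈ 64.029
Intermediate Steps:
f = -17800 (f = -6061 - (8142 + 3597) = -6061 - 1*11739 = -6061 - 11739 = -17800)
f/G(-108) = -17800/(-278) = -17800*(-1/278) = 8900/139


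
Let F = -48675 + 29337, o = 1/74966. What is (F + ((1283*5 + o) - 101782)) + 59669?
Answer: -4125828775/74966 ≈ -55036.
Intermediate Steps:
o = 1/74966 ≈ 1.3339e-5
F = -19338
(F + ((1283*5 + o) - 101782)) + 59669 = (-19338 + ((1283*5 + 1/74966) - 101782)) + 59669 = (-19338 + ((6415 + 1/74966) - 101782)) + 59669 = (-19338 + (480906891/74966 - 101782)) + 59669 = (-19338 - 7149282521/74966) + 59669 = -8598975029/74966 + 59669 = -4125828775/74966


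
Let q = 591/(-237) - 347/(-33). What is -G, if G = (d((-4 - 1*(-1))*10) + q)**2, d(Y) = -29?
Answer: -2991105481/6796449 ≈ -440.10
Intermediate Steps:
q = 20912/2607 (q = 591*(-1/237) - 347*(-1/33) = -197/79 + 347/33 = 20912/2607 ≈ 8.0215)
G = 2991105481/6796449 (G = (-29 + 20912/2607)**2 = (-54691/2607)**2 = 2991105481/6796449 ≈ 440.10)
-G = -1*2991105481/6796449 = -2991105481/6796449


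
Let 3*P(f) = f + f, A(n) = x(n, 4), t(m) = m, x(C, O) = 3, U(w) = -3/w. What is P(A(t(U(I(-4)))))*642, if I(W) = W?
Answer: 1284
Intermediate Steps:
A(n) = 3
P(f) = 2*f/3 (P(f) = (f + f)/3 = (2*f)/3 = 2*f/3)
P(A(t(U(I(-4)))))*642 = ((⅔)*3)*642 = 2*642 = 1284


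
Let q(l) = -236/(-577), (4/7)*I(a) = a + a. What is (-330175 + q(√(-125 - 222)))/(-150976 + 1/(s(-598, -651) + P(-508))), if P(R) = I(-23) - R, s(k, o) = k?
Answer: 3419166421/1563451894 ≈ 2.1869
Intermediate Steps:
I(a) = 7*a/2 (I(a) = 7*(a + a)/4 = 7*(2*a)/4 = 7*a/2)
P(R) = -161/2 - R (P(R) = (7/2)*(-23) - R = -161/2 - R)
q(l) = 236/577 (q(l) = -236*(-1/577) = 236/577)
(-330175 + q(√(-125 - 222)))/(-150976 + 1/(s(-598, -651) + P(-508))) = (-330175 + 236/577)/(-150976 + 1/(-598 + (-161/2 - 1*(-508)))) = -190510739/(577*(-150976 + 1/(-598 + (-161/2 + 508)))) = -190510739/(577*(-150976 + 1/(-598 + 855/2))) = -190510739/(577*(-150976 + 1/(-341/2))) = -190510739/(577*(-150976 - 2/341)) = -190510739/(577*(-51482818/341)) = -190510739/577*(-341/51482818) = 3419166421/1563451894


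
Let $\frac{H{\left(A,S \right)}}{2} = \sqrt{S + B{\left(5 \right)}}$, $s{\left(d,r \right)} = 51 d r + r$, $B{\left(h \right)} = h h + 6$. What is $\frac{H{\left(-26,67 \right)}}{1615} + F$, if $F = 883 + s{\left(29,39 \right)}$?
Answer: $58603 + \frac{14 \sqrt{2}}{1615} \approx 58603.0$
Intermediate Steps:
$B{\left(h \right)} = 6 + h^{2}$ ($B{\left(h \right)} = h^{2} + 6 = 6 + h^{2}$)
$s{\left(d,r \right)} = r + 51 d r$ ($s{\left(d,r \right)} = 51 d r + r = r + 51 d r$)
$H{\left(A,S \right)} = 2 \sqrt{31 + S}$ ($H{\left(A,S \right)} = 2 \sqrt{S + \left(6 + 5^{2}\right)} = 2 \sqrt{S + \left(6 + 25\right)} = 2 \sqrt{S + 31} = 2 \sqrt{31 + S}$)
$F = 58603$ ($F = 883 + 39 \left(1 + 51 \cdot 29\right) = 883 + 39 \left(1 + 1479\right) = 883 + 39 \cdot 1480 = 883 + 57720 = 58603$)
$\frac{H{\left(-26,67 \right)}}{1615} + F = \frac{2 \sqrt{31 + 67}}{1615} + 58603 = 2 \sqrt{98} \cdot \frac{1}{1615} + 58603 = 2 \cdot 7 \sqrt{2} \cdot \frac{1}{1615} + 58603 = 14 \sqrt{2} \cdot \frac{1}{1615} + 58603 = \frac{14 \sqrt{2}}{1615} + 58603 = 58603 + \frac{14 \sqrt{2}}{1615}$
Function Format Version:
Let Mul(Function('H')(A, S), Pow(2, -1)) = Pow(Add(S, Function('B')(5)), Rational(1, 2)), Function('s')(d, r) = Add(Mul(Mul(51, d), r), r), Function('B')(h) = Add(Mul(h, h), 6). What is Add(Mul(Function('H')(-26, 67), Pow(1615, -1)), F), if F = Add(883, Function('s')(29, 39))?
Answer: Add(58603, Mul(Rational(14, 1615), Pow(2, Rational(1, 2)))) ≈ 58603.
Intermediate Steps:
Function('B')(h) = Add(6, Pow(h, 2)) (Function('B')(h) = Add(Pow(h, 2), 6) = Add(6, Pow(h, 2)))
Function('s')(d, r) = Add(r, Mul(51, d, r)) (Function('s')(d, r) = Add(Mul(51, d, r), r) = Add(r, Mul(51, d, r)))
Function('H')(A, S) = Mul(2, Pow(Add(31, S), Rational(1, 2))) (Function('H')(A, S) = Mul(2, Pow(Add(S, Add(6, Pow(5, 2))), Rational(1, 2))) = Mul(2, Pow(Add(S, Add(6, 25)), Rational(1, 2))) = Mul(2, Pow(Add(S, 31), Rational(1, 2))) = Mul(2, Pow(Add(31, S), Rational(1, 2))))
F = 58603 (F = Add(883, Mul(39, Add(1, Mul(51, 29)))) = Add(883, Mul(39, Add(1, 1479))) = Add(883, Mul(39, 1480)) = Add(883, 57720) = 58603)
Add(Mul(Function('H')(-26, 67), Pow(1615, -1)), F) = Add(Mul(Mul(2, Pow(Add(31, 67), Rational(1, 2))), Pow(1615, -1)), 58603) = Add(Mul(Mul(2, Pow(98, Rational(1, 2))), Rational(1, 1615)), 58603) = Add(Mul(Mul(2, Mul(7, Pow(2, Rational(1, 2)))), Rational(1, 1615)), 58603) = Add(Mul(Mul(14, Pow(2, Rational(1, 2))), Rational(1, 1615)), 58603) = Add(Mul(Rational(14, 1615), Pow(2, Rational(1, 2))), 58603) = Add(58603, Mul(Rational(14, 1615), Pow(2, Rational(1, 2))))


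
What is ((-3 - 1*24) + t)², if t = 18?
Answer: 81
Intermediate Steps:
((-3 - 1*24) + t)² = ((-3 - 1*24) + 18)² = ((-3 - 24) + 18)² = (-27 + 18)² = (-9)² = 81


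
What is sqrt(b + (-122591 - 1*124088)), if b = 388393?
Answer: 3*sqrt(15746) ≈ 376.45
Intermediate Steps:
sqrt(b + (-122591 - 1*124088)) = sqrt(388393 + (-122591 - 1*124088)) = sqrt(388393 + (-122591 - 124088)) = sqrt(388393 - 246679) = sqrt(141714) = 3*sqrt(15746)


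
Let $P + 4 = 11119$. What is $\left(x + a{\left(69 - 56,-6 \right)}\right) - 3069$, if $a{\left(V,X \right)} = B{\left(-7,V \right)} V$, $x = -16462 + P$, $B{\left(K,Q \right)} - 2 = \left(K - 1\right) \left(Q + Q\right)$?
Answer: $-11094$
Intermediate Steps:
$P = 11115$ ($P = -4 + 11119 = 11115$)
$B{\left(K,Q \right)} = 2 + 2 Q \left(-1 + K\right)$ ($B{\left(K,Q \right)} = 2 + \left(K - 1\right) \left(Q + Q\right) = 2 + \left(-1 + K\right) 2 Q = 2 + 2 Q \left(-1 + K\right)$)
$x = -5347$ ($x = -16462 + 11115 = -5347$)
$a{\left(V,X \right)} = V \left(2 - 16 V\right)$ ($a{\left(V,X \right)} = \left(2 - 2 V + 2 \left(-7\right) V\right) V = \left(2 - 2 V - 14 V\right) V = \left(2 - 16 V\right) V = V \left(2 - 16 V\right)$)
$\left(x + a{\left(69 - 56,-6 \right)}\right) - 3069 = \left(-5347 + 2 \left(69 - 56\right) \left(1 - 8 \left(69 - 56\right)\right)\right) - 3069 = \left(-5347 + 2 \cdot 13 \left(1 - 104\right)\right) - 3069 = \left(-5347 + 2 \cdot 13 \left(-103\right)\right) - 3069 = \left(-5347 - 2678\right) - 3069 = -8025 - 3069 = -11094$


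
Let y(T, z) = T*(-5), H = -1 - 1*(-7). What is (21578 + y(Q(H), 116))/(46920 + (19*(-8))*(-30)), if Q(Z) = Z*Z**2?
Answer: 10249/25740 ≈ 0.39817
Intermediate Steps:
H = 6 (H = -1 + 7 = 6)
Q(Z) = Z**3
y(T, z) = -5*T
(21578 + y(Q(H), 116))/(46920 + (19*(-8))*(-30)) = (21578 - 5*6**3)/(46920 + (19*(-8))*(-30)) = (21578 - 5*216)/(46920 - 152*(-30)) = (21578 - 1080)/(46920 + 4560) = 20498/51480 = 20498*(1/51480) = 10249/25740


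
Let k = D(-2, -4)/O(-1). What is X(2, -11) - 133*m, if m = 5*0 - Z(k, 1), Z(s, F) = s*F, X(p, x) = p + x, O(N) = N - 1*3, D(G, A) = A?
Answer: 124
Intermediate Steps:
O(N) = -3 + N (O(N) = N - 3 = -3 + N)
k = 1 (k = -4/(-3 - 1) = -4/(-4) = -4*(-1/4) = 1)
Z(s, F) = F*s
m = -1 (m = 5*0 - 1 = 0 - 1*1 = 0 - 1 = -1)
X(2, -11) - 133*m = (2 - 11) - 133*(-1) = -9 + 133 = 124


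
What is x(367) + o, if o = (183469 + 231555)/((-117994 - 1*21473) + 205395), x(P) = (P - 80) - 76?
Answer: 1790729/8241 ≈ 217.30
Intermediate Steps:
x(P) = -156 + P (x(P) = (-80 + P) - 76 = -156 + P)
o = 51878/8241 (o = 415024/((-117994 - 21473) + 205395) = 415024/(-139467 + 205395) = 415024/65928 = 415024*(1/65928) = 51878/8241 ≈ 6.2951)
x(367) + o = (-156 + 367) + 51878/8241 = 211 + 51878/8241 = 1790729/8241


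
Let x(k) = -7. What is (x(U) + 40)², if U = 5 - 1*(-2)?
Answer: 1089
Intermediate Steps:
U = 7 (U = 5 + 2 = 7)
(x(U) + 40)² = (-7 + 40)² = 33² = 1089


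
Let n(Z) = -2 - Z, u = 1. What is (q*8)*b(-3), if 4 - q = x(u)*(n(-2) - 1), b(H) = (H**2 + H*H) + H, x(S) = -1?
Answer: 360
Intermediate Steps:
b(H) = H + 2*H**2 (b(H) = (H**2 + H**2) + H = 2*H**2 + H = H + 2*H**2)
q = 3 (q = 4 - (-1)*((-2 - 1*(-2)) - 1) = 4 - (-1)*((-2 + 2) - 1) = 4 - (-1)*(0 - 1) = 4 - (-1)*(-1) = 4 - 1*1 = 4 - 1 = 3)
(q*8)*b(-3) = (3*8)*(-3*(1 + 2*(-3))) = 24*(-3*(1 - 6)) = 24*(-3*(-5)) = 24*15 = 360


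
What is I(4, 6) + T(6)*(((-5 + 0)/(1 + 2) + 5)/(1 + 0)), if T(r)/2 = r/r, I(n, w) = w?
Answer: 38/3 ≈ 12.667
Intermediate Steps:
T(r) = 2 (T(r) = 2*(r/r) = 2*1 = 2)
I(4, 6) + T(6)*(((-5 + 0)/(1 + 2) + 5)/(1 + 0)) = 6 + 2*(((-5 + 0)/(1 + 2) + 5)/(1 + 0)) = 6 + 2*((-5/3 + 5)/1) = 6 + 2*((-5*⅓ + 5)*1) = 6 + 2*((-5/3 + 5)*1) = 6 + 2*((10/3)*1) = 6 + 2*(10/3) = 6 + 20/3 = 38/3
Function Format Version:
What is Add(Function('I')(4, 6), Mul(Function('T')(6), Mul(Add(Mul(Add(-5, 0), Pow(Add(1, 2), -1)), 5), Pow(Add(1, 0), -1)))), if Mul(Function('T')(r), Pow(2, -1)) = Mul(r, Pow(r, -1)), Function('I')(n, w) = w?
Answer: Rational(38, 3) ≈ 12.667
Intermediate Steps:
Function('T')(r) = 2 (Function('T')(r) = Mul(2, Mul(r, Pow(r, -1))) = Mul(2, 1) = 2)
Add(Function('I')(4, 6), Mul(Function('T')(6), Mul(Add(Mul(Add(-5, 0), Pow(Add(1, 2), -1)), 5), Pow(Add(1, 0), -1)))) = Add(6, Mul(2, Mul(Add(Mul(Add(-5, 0), Pow(Add(1, 2), -1)), 5), Pow(Add(1, 0), -1)))) = Add(6, Mul(2, Mul(Add(Mul(-5, Pow(3, -1)), 5), Pow(1, -1)))) = Add(6, Mul(2, Mul(Add(Mul(-5, Rational(1, 3)), 5), 1))) = Add(6, Mul(2, Mul(Add(Rational(-5, 3), 5), 1))) = Add(6, Mul(2, Mul(Rational(10, 3), 1))) = Add(6, Mul(2, Rational(10, 3))) = Add(6, Rational(20, 3)) = Rational(38, 3)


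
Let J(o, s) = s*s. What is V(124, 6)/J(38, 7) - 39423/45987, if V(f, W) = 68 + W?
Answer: 490437/751121 ≈ 0.65294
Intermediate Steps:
J(o, s) = s²
V(124, 6)/J(38, 7) - 39423/45987 = (68 + 6)/(7²) - 39423/45987 = 74/49 - 39423*1/45987 = 74*(1/49) - 13141/15329 = 74/49 - 13141/15329 = 490437/751121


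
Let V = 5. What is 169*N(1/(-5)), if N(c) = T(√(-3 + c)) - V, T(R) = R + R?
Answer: -845 + 1352*I*√5/5 ≈ -845.0 + 604.63*I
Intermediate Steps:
T(R) = 2*R
N(c) = -5 + 2*√(-3 + c) (N(c) = 2*√(-3 + c) - 1*5 = 2*√(-3 + c) - 5 = -5 + 2*√(-3 + c))
169*N(1/(-5)) = 169*(-5 + 2*√(-3 + 1/(-5))) = 169*(-5 + 2*√(-3 + 1*(-⅕))) = 169*(-5 + 2*√(-3 - ⅕)) = 169*(-5 + 2*√(-16/5)) = 169*(-5 + 2*(4*I*√5/5)) = 169*(-5 + 8*I*√5/5) = -845 + 1352*I*√5/5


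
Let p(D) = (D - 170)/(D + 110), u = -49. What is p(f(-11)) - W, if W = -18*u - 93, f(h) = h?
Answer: -78292/99 ≈ -790.83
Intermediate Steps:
W = 789 (W = -18*(-49) - 93 = 882 - 93 = 789)
p(D) = (-170 + D)/(110 + D)
p(f(-11)) - W = (-170 - 11)/(110 - 11) - 1*789 = -181/99 - 789 = -78292/99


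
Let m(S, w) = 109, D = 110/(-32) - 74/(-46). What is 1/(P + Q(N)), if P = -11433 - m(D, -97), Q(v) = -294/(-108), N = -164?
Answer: -18/207707 ≈ -8.6660e-5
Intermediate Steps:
Q(v) = 49/18 (Q(v) = -294*(-1/108) = 49/18)
D = -673/368 (D = 110*(-1/32) - 74*(-1/46) = -55/16 + 37/23 = -673/368 ≈ -1.8288)
P = -11542 (P = -11433 - 1*109 = -11433 - 109 = -11542)
1/(P + Q(N)) = 1/(-11542 + 49/18) = 1/(-207707/18) = -18/207707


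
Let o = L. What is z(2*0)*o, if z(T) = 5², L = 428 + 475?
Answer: 22575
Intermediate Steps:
L = 903
o = 903
z(T) = 25
z(2*0)*o = 25*903 = 22575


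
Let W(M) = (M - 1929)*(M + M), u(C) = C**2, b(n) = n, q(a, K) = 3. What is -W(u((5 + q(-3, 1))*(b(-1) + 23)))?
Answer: -1799519744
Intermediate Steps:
W(M) = 2*M*(-1929 + M) (W(M) = (-1929 + M)*(2*M) = 2*M*(-1929 + M))
-W(u((5 + q(-3, 1))*(b(-1) + 23))) = -2*((5 + 3)*(-1 + 23))**2*(-1929 + ((5 + 3)*(-1 + 23))**2) = -2*(8*22)**2*(-1929 + (8*22)**2) = -2*176**2*(-1929 + 176**2) = -2*30976*(-1929 + 30976) = -2*30976*29047 = -1*1799519744 = -1799519744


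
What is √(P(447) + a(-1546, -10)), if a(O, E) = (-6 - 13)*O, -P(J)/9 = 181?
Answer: √27745 ≈ 166.57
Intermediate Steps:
P(J) = -1629 (P(J) = -9*181 = -1629)
a(O, E) = -19*O
√(P(447) + a(-1546, -10)) = √(-1629 - 19*(-1546)) = √(-1629 + 29374) = √27745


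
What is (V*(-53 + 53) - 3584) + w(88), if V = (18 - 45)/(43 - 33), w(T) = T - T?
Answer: -3584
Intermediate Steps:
w(T) = 0
V = -27/10 ≈ -2.7000
(V*(-53 + 53) - 3584) + w(88) = (-27*(-53 + 53)/10 - 3584) + 0 = (-27/10*0 - 3584) + 0 = (0 - 3584) + 0 = -3584 + 0 = -3584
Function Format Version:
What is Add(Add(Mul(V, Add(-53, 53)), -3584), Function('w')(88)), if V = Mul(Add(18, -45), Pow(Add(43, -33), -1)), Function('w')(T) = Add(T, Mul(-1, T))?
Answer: -3584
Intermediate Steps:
Function('w')(T) = 0
V = Rational(-27, 10) (V = Mul(-27, Pow(10, -1)) = Mul(-27, Rational(1, 10)) = Rational(-27, 10) ≈ -2.7000)
Add(Add(Mul(V, Add(-53, 53)), -3584), Function('w')(88)) = Add(Add(Mul(Rational(-27, 10), Add(-53, 53)), -3584), 0) = Add(Add(Mul(Rational(-27, 10), 0), -3584), 0) = Add(Add(0, -3584), 0) = Add(-3584, 0) = -3584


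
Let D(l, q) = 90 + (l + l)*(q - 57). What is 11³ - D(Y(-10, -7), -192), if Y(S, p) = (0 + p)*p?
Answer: 25643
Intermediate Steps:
Y(S, p) = p² (Y(S, p) = p*p = p²)
D(l, q) = 90 + 2*l*(-57 + q) (D(l, q) = 90 + (2*l)*(-57 + q) = 90 + 2*l*(-57 + q))
11³ - D(Y(-10, -7), -192) = 11³ - (90 - 114*(-7)² + 2*(-7)²*(-192)) = 1331 - (90 - 114*49 + 2*49*(-192)) = 1331 - (90 - 5586 - 18816) = 1331 - 1*(-24312) = 1331 + 24312 = 25643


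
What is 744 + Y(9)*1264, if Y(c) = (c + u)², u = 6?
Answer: 285144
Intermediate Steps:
Y(c) = (6 + c)² (Y(c) = (c + 6)² = (6 + c)²)
744 + Y(9)*1264 = 744 + (6 + 9)²*1264 = 744 + 15²*1264 = 744 + 225*1264 = 744 + 284400 = 285144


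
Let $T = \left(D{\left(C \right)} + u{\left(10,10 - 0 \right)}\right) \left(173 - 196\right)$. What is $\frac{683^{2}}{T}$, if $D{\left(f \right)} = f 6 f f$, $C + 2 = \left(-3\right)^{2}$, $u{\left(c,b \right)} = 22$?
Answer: $- \frac{466489}{47840} \approx -9.751$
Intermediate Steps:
$C = 7$ ($C = -2 + \left(-3\right)^{2} = -2 + 9 = 7$)
$D{\left(f \right)} = 6 f^{3}$ ($D{\left(f \right)} = 6 f f f = 6 f^{2} f = 6 f^{3}$)
$T = -47840$ ($T = \left(6 \cdot 7^{3} + 22\right) \left(173 - 196\right) = \left(6 \cdot 343 + 22\right) \left(173 - 196\right) = \left(2058 + 22\right) \left(-23\right) = 2080 \left(-23\right) = -47840$)
$\frac{683^{2}}{T} = \frac{683^{2}}{-47840} = 466489 \left(- \frac{1}{47840}\right) = - \frac{466489}{47840}$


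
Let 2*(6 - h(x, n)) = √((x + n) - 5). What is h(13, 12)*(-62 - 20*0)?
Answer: -372 + 62*√5 ≈ -233.36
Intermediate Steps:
h(x, n) = 6 - √(-5 + n + x)/2 (h(x, n) = 6 - √((x + n) - 5)/2 = 6 - √((n + x) - 5)/2 = 6 - √(-5 + n + x)/2)
h(13, 12)*(-62 - 20*0) = (6 - √(-5 + 12 + 13)/2)*(-62 - 20*0) = (6 - √5)*(-62 + 0) = (6 - √5)*(-62) = -372 + 62*√5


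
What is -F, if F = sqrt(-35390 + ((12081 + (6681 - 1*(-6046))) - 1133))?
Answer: -I*sqrt(11715) ≈ -108.24*I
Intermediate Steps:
F = I*sqrt(11715) (F = sqrt(-35390 + ((12081 + (6681 + 6046)) - 1133)) = sqrt(-35390 + ((12081 + 12727) - 1133)) = sqrt(-35390 + (24808 - 1133)) = sqrt(-35390 + 23675) = sqrt(-11715) = I*sqrt(11715) ≈ 108.24*I)
-F = -I*sqrt(11715)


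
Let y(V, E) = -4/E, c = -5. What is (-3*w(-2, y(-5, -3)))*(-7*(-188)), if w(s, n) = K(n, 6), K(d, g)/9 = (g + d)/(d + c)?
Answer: 71064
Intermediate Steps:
K(d, g) = 9*(d + g)/(-5 + d) (K(d, g) = 9*((g + d)/(d - 5)) = 9*((d + g)/(-5 + d)) = 9*(d + g)/(-5 + d))
w(s, n) = 9*(6 + n)/(-5 + n) (w(s, n) = 9*(n + 6)/(-5 + n) = 9*(6 + n)/(-5 + n))
(-3*w(-2, y(-5, -3)))*(-7*(-188)) = (-27*(6 - 4/(-3))/(-5 - 4/(-3)))*(-7*(-188)) = -27*(6 - 4*(-⅓))/(-5 - 4*(-⅓))*1316 = -27*(6 + 4/3)/(-5 + 4/3)*1316 = -27*22/((-11/3)*3)*1316 = -27*(-3)*22/(11*3)*1316 = -3*(-18)*1316 = 54*1316 = 71064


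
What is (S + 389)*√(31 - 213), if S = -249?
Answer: 140*I*√182 ≈ 1888.7*I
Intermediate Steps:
(S + 389)*√(31 - 213) = (-249 + 389)*√(31 - 213) = 140*√(-182) = 140*(I*√182) = 140*I*√182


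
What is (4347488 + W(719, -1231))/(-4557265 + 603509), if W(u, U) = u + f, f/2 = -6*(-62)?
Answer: -4348951/3953756 ≈ -1.1000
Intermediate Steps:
f = 744 (f = 2*(-6*(-62)) = 2*372 = 744)
W(u, U) = 744 + u (W(u, U) = u + 744 = 744 + u)
(4347488 + W(719, -1231))/(-4557265 + 603509) = (4347488 + (744 + 719))/(-4557265 + 603509) = (4347488 + 1463)/(-3953756) = 4348951*(-1/3953756) = -4348951/3953756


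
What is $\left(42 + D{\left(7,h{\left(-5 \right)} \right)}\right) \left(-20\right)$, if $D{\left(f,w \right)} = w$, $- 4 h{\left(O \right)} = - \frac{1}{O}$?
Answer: $-839$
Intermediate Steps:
$h{\left(O \right)} = \frac{1}{4 O}$ ($h{\left(O \right)} = - \frac{\left(-1\right) \frac{1}{O}}{4} = \frac{1}{4 O}$)
$\left(42 + D{\left(7,h{\left(-5 \right)} \right)}\right) \left(-20\right) = \left(42 + \frac{1}{4 \left(-5\right)}\right) \left(-20\right) = \left(42 + \frac{1}{4} \left(- \frac{1}{5}\right)\right) \left(-20\right) = \left(42 - \frac{1}{20}\right) \left(-20\right) = \frac{839}{20} \left(-20\right) = -839$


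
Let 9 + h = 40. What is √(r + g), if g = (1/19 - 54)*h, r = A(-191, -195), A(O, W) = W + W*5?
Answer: I*√1026095/19 ≈ 53.314*I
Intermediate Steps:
h = 31 (h = -9 + 40 = 31)
A(O, W) = 6*W (A(O, W) = W + 5*W = 6*W)
r = -1170 (r = 6*(-195) = -1170)
g = -31775/19 (g = (1/19 - 54)*31 = -1025/19*31 = -31775/19 ≈ -1672.4)
√(r + g) = √(-1170 - 31775/19) = √(-54005/19) = I*√1026095/19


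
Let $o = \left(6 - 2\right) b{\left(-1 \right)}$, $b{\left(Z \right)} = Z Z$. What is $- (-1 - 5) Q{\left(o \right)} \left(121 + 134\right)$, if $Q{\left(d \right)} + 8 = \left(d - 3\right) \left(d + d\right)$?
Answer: $0$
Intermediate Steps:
$b{\left(Z \right)} = Z^{2}$
$o = 4$ ($o = \left(6 - 2\right) \left(-1\right)^{2} = 4 \cdot 1 = 4$)
$Q{\left(d \right)} = -8 + 2 d \left(-3 + d\right)$ ($Q{\left(d \right)} = -8 + \left(d - 3\right) \left(d + d\right) = -8 + \left(-3 + d\right) 2 d = -8 + 2 d \left(-3 + d\right)$)
$- (-1 - 5) Q{\left(o \right)} \left(121 + 134\right) = - (-1 - 5) \left(-8 - 24 + 2 \cdot 4^{2}\right) \left(121 + 134\right) = \left(-1\right) \left(-6\right) \left(-8 - 24 + 2 \cdot 16\right) 255 = 6 \left(-8 - 24 + 32\right) 255 = 6 \cdot 0 \cdot 255 = 0 \cdot 255 = 0$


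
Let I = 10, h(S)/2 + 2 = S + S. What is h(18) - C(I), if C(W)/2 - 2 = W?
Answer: 44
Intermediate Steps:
h(S) = -4 + 4*S (h(S) = -4 + 2*(S + S) = -4 + 2*(2*S) = -4 + 4*S)
C(W) = 4 + 2*W
h(18) - C(I) = (-4 + 4*18) - (4 + 2*10) = (-4 + 72) - (4 + 20) = 68 - 1*24 = 68 - 24 = 44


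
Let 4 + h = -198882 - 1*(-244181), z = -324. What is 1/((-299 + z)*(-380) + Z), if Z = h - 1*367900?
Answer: -1/85865 ≈ -1.1646e-5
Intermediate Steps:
h = 45295 (h = -4 + (-198882 - 1*(-244181)) = -4 + (-198882 + 244181) = -4 + 45299 = 45295)
Z = -322605 (Z = 45295 - 1*367900 = 45295 - 367900 = -322605)
1/((-299 + z)*(-380) + Z) = 1/((-299 - 324)*(-380) - 322605) = 1/(-623*(-380) - 322605) = 1/(236740 - 322605) = 1/(-85865) = -1/85865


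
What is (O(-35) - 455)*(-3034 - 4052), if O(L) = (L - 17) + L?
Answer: 3840612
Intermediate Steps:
O(L) = -17 + 2*L (O(L) = (-17 + L) + L = -17 + 2*L)
(O(-35) - 455)*(-3034 - 4052) = ((-17 + 2*(-35)) - 455)*(-3034 - 4052) = ((-17 - 70) - 455)*(-7086) = (-87 - 455)*(-7086) = -542*(-7086) = 3840612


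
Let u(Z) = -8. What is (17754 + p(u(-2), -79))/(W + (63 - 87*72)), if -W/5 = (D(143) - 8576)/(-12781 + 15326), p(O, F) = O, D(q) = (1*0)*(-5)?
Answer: -9032714/3147733 ≈ -2.8696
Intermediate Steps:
D(q) = 0 (D(q) = 0*(-5) = 0)
W = 8576/509 (W = -5*(0 - 8576)/(-12781 + 15326) = -(-42880)/2545 = -5*(-8576/2545) = 8576/509 ≈ 16.849)
(17754 + p(u(-2), -79))/(W + (63 - 87*72)) = (17754 - 8)/(8576/509 + (63 - 87*72)) = 17746/(8576/509 + (63 - 6264)) = 17746/(8576/509 - 6201) = 17746/(-3147733/509) = 17746*(-509/3147733) = -9032714/3147733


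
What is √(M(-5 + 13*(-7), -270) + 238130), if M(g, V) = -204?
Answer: √237926 ≈ 487.78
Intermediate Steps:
√(M(-5 + 13*(-7), -270) + 238130) = √(-204 + 238130) = √237926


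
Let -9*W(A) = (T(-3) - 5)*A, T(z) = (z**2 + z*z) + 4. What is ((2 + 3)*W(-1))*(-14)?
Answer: -1190/9 ≈ -132.22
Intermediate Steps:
T(z) = 4 + 2*z**2 (T(z) = (z**2 + z**2) + 4 = 2*z**2 + 4 = 4 + 2*z**2)
W(A) = -17*A/9 (W(A) = -((4 + 2*(-3)**2) - 5)*A/9 = -((4 + 2*9) - 5)*A/9 = -((4 + 18) - 5)*A/9 = -(22 - 5)*A/9 = -17*A/9)
((2 + 3)*W(-1))*(-14) = ((2 + 3)*(-17/9*(-1)))*(-14) = (5*(17/9))*(-14) = (85/9)*(-14) = -1190/9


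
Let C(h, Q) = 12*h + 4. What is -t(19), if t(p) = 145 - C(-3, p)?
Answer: -177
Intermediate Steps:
C(h, Q) = 4 + 12*h
t(p) = 177 (t(p) = 145 - (4 + 12*(-3)) = 145 - (4 - 36) = 145 - 1*(-32) = 145 + 32 = 177)
-t(19) = -1*177 = -177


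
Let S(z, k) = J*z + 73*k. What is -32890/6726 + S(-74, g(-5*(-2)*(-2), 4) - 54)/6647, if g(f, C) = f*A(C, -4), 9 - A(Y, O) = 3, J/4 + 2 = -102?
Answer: -48500149/22353861 ≈ -2.1697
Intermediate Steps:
J = -416 (J = -8 + 4*(-102) = -8 - 408 = -416)
A(Y, O) = 6 (A(Y, O) = 9 - 1*3 = 9 - 3 = 6)
g(f, C) = 6*f (g(f, C) = f*6 = 6*f)
S(z, k) = -416*z + 73*k
-32890/6726 + S(-74, g(-5*(-2)*(-2), 4) - 54)/6647 = -32890/6726 + (-416*(-74) + 73*(6*(-5*(-2)*(-2)) - 54))/6647 = -32890*1/6726 + (30784 + 73*(6*(10*(-2)) - 54))*(1/6647) = -16445/3363 + (30784 + 73*(6*(-20) - 54))*(1/6647) = -16445/3363 + (30784 + 73*(-120 - 54))*(1/6647) = -16445/3363 + (30784 + 73*(-174))*(1/6647) = -16445/3363 + (30784 - 12702)*(1/6647) = -16445/3363 + 18082*(1/6647) = -16445/3363 + 18082/6647 = -48500149/22353861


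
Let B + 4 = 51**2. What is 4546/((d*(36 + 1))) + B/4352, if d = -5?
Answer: -19303747/805120 ≈ -23.976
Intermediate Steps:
B = 2597 (B = -4 + 51**2 = -4 + 2601 = 2597)
4546/((d*(36 + 1))) + B/4352 = 4546/((-5*(36 + 1))) + 2597/4352 = 4546/((-5*37)) + 2597*(1/4352) = 4546/(-185) + 2597/4352 = 4546*(-1/185) + 2597/4352 = -4546/185 + 2597/4352 = -19303747/805120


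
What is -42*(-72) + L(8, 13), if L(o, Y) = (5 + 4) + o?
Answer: 3041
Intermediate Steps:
L(o, Y) = 9 + o
-42*(-72) + L(8, 13) = -42*(-72) + (9 + 8) = 3024 + 17 = 3041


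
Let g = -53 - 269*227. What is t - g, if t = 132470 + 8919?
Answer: 202505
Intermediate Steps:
t = 141389
g = -61116 (g = -53 - 61063 = -61116)
t - g = 141389 - 1*(-61116) = 141389 + 61116 = 202505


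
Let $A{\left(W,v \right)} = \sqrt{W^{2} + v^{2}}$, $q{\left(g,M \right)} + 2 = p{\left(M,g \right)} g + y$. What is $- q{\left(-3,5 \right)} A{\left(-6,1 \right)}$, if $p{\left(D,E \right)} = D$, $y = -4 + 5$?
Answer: $16 \sqrt{37} \approx 97.324$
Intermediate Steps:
$y = 1$
$q{\left(g,M \right)} = -1 + M g$ ($q{\left(g,M \right)} = -2 + \left(M g + 1\right) = -2 + \left(1 + M g\right) = -1 + M g$)
$- q{\left(-3,5 \right)} A{\left(-6,1 \right)} = - \left(-1 + 5 \left(-3\right)\right) \sqrt{\left(-6\right)^{2} + 1^{2}} = - \left(-1 - 15\right) \sqrt{36 + 1} = - \left(-16\right) \sqrt{37} = 16 \sqrt{37}$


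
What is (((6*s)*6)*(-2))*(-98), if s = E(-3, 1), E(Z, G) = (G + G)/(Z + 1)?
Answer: -7056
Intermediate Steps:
E(Z, G) = 2*G/(1 + Z) (E(Z, G) = (2*G)/(1 + Z) = 2*G/(1 + Z))
s = -1 (s = 2*1/(1 - 3) = 2*1/(-2) = 2*1*(-½) = -1)
(((6*s)*6)*(-2))*(-98) = (((6*(-1))*6)*(-2))*(-98) = (-6*6*(-2))*(-98) = -36*(-2)*(-98) = 72*(-98) = -7056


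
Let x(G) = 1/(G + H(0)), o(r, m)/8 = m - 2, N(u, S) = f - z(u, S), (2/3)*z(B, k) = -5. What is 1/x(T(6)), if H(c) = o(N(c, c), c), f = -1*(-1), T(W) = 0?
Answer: -16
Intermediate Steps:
z(B, k) = -15/2 (z(B, k) = (3/2)*(-5) = -15/2)
f = 1
N(u, S) = 17/2 (N(u, S) = 1 - 1*(-15/2) = 1 + 15/2 = 17/2)
o(r, m) = -16 + 8*m (o(r, m) = 8*(m - 2) = 8*(-2 + m) = -16 + 8*m)
H(c) = -16 + 8*c
x(G) = 1/(-16 + G) (x(G) = 1/(G + (-16 + 8*0)) = 1/(G + (-16 + 0)) = 1/(G - 16) = 1/(-16 + G))
1/x(T(6)) = 1/(1/(-16 + 0)) = 1/(1/(-16)) = 1/(-1/16) = -16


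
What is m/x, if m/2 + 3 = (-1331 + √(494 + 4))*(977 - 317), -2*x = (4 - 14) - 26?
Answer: -97607 + 220*√498/3 ≈ -95971.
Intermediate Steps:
x = 18 (x = -((4 - 14) - 26)/2 = -(-10 - 26)/2 = -½*(-36) = 18)
m = -1756926 + 1320*√498 (m = -6 + 2*((-1331 + √(494 + 4))*(977 - 317)) = -6 + 2*((-1331 + √498)*660) = -6 + 2*(-878460 + 660*√498) = -6 + (-1756920 + 1320*√498) = -1756926 + 1320*√498 ≈ -1.7275e+6)
m/x = (-1756926 + 1320*√498)/18 = (-1756926 + 1320*√498)*(1/18) = -97607 + 220*√498/3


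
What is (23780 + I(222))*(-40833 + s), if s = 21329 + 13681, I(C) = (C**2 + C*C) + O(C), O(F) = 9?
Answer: -712484811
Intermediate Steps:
I(C) = 9 + 2*C**2 (I(C) = (C**2 + C*C) + 9 = (C**2 + C**2) + 9 = 2*C**2 + 9 = 9 + 2*C**2)
s = 35010
(23780 + I(222))*(-40833 + s) = (23780 + (9 + 2*222**2))*(-40833 + 35010) = (23780 + (9 + 2*49284))*(-5823) = (23780 + (9 + 98568))*(-5823) = (23780 + 98577)*(-5823) = 122357*(-5823) = -712484811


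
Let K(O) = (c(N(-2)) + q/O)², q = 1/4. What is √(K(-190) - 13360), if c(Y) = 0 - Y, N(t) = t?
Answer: I*√7714428639/760 ≈ 115.57*I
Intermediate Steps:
q = ¼ ≈ 0.25000
c(Y) = -Y
K(O) = (2 + 1/(4*O))² (K(O) = (-1*(-2) + 1/(4*O))² = (2 + 1/(4*O))²)
√(K(-190) - 13360) = √((1/16)*(1 + 8*(-190))²/(-190)² - 13360) = √((1/16)*(1/36100)*(1 - 1520)² - 13360) = √((1/16)*(1/36100)*(-1519)² - 13360) = √((1/16)*(1/36100)*2307361 - 13360) = √(2307361/577600 - 13360) = √(-7714428639/577600) = I*√7714428639/760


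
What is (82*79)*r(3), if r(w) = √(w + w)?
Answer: 6478*√6 ≈ 15868.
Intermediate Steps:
r(w) = √2*√w (r(w) = √(2*w) = √2*√w)
(82*79)*r(3) = (82*79)*(√2*√3) = 6478*√6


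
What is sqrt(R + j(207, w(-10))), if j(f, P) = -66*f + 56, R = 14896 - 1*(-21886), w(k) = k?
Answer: 2*sqrt(5794) ≈ 152.24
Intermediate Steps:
R = 36782 (R = 14896 + 21886 = 36782)
j(f, P) = 56 - 66*f
sqrt(R + j(207, w(-10))) = sqrt(36782 + (56 - 66*207)) = sqrt(36782 + (56 - 13662)) = sqrt(36782 - 13606) = sqrt(23176) = 2*sqrt(5794)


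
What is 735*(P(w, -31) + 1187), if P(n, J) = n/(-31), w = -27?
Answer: 27065640/31 ≈ 8.7309e+5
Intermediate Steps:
P(n, J) = -n/31 (P(n, J) = n*(-1/31) = -n/31)
735*(P(w, -31) + 1187) = 735*(-1/31*(-27) + 1187) = 735*(27/31 + 1187) = 735*(36824/31) = 27065640/31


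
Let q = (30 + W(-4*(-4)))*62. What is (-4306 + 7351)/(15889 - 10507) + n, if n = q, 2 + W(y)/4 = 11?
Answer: 7342063/1794 ≈ 4092.6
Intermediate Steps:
W(y) = 36 (W(y) = -8 + 4*11 = -8 + 44 = 36)
q = 4092 (q = (30 + 36)*62 = 66*62 = 4092)
n = 4092
(-4306 + 7351)/(15889 - 10507) + n = (-4306 + 7351)/(15889 - 10507) + 4092 = 3045/5382 + 4092 = 3045*(1/5382) + 4092 = 1015/1794 + 4092 = 7342063/1794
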